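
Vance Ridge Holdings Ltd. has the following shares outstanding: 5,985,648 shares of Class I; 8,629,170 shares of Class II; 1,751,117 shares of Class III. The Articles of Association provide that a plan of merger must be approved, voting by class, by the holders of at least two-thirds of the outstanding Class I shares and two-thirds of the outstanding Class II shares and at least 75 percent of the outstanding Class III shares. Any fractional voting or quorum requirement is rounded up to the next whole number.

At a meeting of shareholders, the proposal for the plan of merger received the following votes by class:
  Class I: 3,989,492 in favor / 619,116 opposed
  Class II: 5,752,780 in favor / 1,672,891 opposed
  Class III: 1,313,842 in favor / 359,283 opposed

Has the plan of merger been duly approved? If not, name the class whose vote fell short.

Not approved — the Class I shares did not give the required vote.

Class I: 2/3 of 5985648 = 3990432; 3,990,432 required, 3,989,492 in favor — not approved.
Class II: 2/3 of 8629170 = 5752780; 5,752,780 required, 5,752,780 in favor — approved.
Class III: 3/4 of 1751117 = 1313337.75, rounded up to 1313338; 1,313,338 required, 1,313,842 in favor — approved.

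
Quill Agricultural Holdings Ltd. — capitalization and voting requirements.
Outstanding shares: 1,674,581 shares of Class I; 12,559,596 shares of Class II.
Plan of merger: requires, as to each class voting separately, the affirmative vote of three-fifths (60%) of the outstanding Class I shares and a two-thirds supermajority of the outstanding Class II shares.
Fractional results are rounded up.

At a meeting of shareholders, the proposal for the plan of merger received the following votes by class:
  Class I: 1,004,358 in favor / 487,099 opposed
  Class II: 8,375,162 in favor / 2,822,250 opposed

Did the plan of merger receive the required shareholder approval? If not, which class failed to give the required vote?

Class I: 3/5 of 1674581 = 1004748.60, rounded up to 1004749; 1,004,749 required, 1,004,358 in favor — not approved.
Class II: 2/3 of 12559596 = 8373064; 8,373,064 required, 8,375,162 in favor — approved.

Not approved — the Class I shares did not give the required vote.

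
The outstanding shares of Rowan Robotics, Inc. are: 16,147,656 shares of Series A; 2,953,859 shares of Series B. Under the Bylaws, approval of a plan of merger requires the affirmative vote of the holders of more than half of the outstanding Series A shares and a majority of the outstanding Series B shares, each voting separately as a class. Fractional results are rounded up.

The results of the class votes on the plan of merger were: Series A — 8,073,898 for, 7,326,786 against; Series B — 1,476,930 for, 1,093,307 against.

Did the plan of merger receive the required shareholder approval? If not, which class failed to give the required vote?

Series A: a majority of 16147656 is 8073829; 8,073,829 required, 8,073,898 in favor — approved.
Series B: a majority of 2953859 is 1476930; 1,476,930 required, 1,476,930 in favor — approved.

Approved — every class gave the required vote.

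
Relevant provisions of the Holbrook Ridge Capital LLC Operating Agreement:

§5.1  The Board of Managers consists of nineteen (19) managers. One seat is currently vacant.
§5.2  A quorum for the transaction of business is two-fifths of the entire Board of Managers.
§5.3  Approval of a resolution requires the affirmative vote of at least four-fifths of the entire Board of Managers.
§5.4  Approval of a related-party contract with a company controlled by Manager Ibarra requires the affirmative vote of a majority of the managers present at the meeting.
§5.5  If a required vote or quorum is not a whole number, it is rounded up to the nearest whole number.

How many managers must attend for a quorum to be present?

8

2/5 of 19 = 7.60, rounded up to 8.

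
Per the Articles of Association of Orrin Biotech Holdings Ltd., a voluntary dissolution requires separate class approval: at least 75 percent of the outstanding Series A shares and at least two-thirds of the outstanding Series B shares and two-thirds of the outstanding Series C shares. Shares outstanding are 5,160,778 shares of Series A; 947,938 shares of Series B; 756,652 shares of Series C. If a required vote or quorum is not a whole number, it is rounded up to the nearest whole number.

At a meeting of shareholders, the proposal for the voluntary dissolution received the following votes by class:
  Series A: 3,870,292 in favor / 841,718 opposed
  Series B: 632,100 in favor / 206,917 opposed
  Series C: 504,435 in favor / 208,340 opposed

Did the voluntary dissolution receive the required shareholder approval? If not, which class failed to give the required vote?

Not approved — the Series A shares did not give the required vote.

Series A: 3/4 of 5160778 = 3870583.50, rounded up to 3870584; 3,870,584 required, 3,870,292 in favor — not approved.
Series B: 2/3 of 947938 = 631958.67, rounded up to 631959; 631,959 required, 632,100 in favor — approved.
Series C: 2/3 of 756652 = 504434.67, rounded up to 504435; 504,435 required, 504,435 in favor — approved.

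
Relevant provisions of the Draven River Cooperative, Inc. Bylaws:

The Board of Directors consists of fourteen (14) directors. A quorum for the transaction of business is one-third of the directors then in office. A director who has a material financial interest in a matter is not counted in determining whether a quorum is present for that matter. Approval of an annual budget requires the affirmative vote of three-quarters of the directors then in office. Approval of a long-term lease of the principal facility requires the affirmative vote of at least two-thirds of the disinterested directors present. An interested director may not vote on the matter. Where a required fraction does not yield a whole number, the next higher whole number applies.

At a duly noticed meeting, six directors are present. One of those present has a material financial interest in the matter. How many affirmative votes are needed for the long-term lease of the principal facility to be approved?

4

The long-term lease of the principal facility requires two-thirds of the disinterested directors present (6 − 1 = 5).
2/3 of 5 = 3.33, rounded up to 4.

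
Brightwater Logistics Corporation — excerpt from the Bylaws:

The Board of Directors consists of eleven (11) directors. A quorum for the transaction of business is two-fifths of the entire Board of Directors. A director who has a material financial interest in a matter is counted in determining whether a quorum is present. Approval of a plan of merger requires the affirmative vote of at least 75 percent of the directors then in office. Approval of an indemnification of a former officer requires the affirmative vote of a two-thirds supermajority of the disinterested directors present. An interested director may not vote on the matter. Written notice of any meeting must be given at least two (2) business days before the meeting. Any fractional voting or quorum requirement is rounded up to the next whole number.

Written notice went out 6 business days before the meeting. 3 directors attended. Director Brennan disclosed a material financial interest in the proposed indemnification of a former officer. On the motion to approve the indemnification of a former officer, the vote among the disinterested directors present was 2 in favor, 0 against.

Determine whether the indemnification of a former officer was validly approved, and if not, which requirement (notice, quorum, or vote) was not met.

Invalid — quorum requirement not satisfied.

Notice: 6 business days given; 2 required (6 ≥ 2). Satisfied.
Quorum: 3 present (interested directors count toward quorum); quorum is 5. Not satisfied.
Vote: the indemnification of a former officer requires two-thirds of the disinterested directors present (3 − 1 = 2). 2/3 of 2 = 1.33, rounded up to 2, so 2 affirmative votes are needed; 2 voted in favor. Satisfied. (Moot — without a quorum no business can be validly transacted.)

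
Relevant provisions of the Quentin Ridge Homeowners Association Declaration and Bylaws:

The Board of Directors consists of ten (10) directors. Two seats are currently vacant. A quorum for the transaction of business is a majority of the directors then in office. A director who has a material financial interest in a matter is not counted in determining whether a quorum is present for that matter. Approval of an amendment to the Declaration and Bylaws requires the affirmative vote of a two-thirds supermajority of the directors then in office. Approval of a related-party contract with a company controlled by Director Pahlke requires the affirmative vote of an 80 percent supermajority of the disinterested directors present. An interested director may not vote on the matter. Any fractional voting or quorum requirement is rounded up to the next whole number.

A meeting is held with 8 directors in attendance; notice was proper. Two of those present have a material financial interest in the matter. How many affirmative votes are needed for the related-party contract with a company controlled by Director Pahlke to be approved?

The related-party contract with a company controlled by Director Pahlke requires four-fifths of the disinterested directors present (8 − 2 = 6).
4/5 of 6 = 4.80, rounded up to 5.

5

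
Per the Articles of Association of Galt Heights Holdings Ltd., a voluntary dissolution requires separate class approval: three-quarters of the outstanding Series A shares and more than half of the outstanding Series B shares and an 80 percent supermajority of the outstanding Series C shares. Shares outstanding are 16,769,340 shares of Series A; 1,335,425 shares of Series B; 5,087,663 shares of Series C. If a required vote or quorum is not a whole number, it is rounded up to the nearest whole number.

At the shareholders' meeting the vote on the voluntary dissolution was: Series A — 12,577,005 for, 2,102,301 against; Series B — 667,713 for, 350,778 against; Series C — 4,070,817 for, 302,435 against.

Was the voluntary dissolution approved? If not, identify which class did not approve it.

Approved — every class gave the required vote.

Series A: 3/4 of 16769340 = 12577005; 12,577,005 required, 12,577,005 in favor — approved.
Series B: a majority of 1335425 is 667713; 667,713 required, 667,713 in favor — approved.
Series C: 4/5 of 5087663 = 4070130.40, rounded up to 4070131; 4,070,131 required, 4,070,817 in favor — approved.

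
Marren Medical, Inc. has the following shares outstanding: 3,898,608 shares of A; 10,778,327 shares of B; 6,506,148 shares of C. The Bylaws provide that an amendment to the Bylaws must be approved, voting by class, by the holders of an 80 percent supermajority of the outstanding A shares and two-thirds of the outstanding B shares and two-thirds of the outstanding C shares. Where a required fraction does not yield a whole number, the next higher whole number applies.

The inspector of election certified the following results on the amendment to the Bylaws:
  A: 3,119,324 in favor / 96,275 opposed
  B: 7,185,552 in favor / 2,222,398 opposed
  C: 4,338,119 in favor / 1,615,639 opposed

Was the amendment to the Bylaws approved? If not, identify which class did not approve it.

A: 4/5 of 3898608 = 3118886.40, rounded up to 3118887; 3,118,887 required, 3,119,324 in favor — approved.
B: 2/3 of 10778327 = 7185551.33, rounded up to 7185552; 7,185,552 required, 7,185,552 in favor — approved.
C: 2/3 of 6506148 = 4337432; 4,337,432 required, 4,338,119 in favor — approved.

Approved — every class gave the required vote.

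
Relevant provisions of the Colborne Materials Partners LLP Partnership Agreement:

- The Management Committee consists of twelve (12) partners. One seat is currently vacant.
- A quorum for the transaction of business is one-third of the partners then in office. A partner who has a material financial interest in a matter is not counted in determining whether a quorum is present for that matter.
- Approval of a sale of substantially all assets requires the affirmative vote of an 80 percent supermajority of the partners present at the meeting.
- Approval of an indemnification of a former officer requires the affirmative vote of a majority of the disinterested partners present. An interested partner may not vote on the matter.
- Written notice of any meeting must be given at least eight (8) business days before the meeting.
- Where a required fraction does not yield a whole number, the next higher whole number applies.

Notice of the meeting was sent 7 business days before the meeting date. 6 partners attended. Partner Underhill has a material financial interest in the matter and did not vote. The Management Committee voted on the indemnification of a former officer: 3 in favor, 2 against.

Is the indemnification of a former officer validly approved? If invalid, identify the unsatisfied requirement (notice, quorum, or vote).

Invalid — notice requirement not satisfied.

Notice: 7 business days given; 8 required (7 < 8). Not satisfied.
Quorum: 6 present, but the 1 interested partner does not count, leaving 5. Quorum is 4. Satisfied.
Vote: the indemnification of a former officer requires a majority of the disinterested partners present (6 − 1 = 5). A majority of 5 is 3, so 3 affirmative votes are needed; 3 voted in favor. Satisfied.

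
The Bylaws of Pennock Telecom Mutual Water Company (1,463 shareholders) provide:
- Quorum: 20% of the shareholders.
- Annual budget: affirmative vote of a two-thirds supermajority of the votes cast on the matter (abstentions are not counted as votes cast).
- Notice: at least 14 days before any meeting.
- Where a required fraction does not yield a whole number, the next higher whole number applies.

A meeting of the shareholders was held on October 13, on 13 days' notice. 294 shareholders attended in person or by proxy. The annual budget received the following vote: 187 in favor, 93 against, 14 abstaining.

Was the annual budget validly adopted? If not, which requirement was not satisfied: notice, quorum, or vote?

Notice: 13 days given; 14 required. Not satisfied.
Quorum: 20% of 1,463 = 292.60, rounded up to 293; 294 present. Satisfied.
Vote: requires two-thirds of the votes cast (294 − 14 abstaining = 280); 2/3 of 280 = 186.67, rounded up to 187, so 187 needed; 187 in favor. Satisfied.

Invalid — notice requirement not satisfied.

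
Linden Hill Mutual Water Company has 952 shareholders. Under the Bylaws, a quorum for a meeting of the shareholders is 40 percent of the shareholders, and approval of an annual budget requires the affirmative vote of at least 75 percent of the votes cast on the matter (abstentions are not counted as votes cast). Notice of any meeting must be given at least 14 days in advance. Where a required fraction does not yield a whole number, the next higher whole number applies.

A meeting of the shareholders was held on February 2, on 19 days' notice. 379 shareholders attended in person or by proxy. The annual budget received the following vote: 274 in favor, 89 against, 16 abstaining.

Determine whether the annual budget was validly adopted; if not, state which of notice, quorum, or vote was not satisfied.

Notice: 19 days given; 14 required. Satisfied.
Quorum: 40% of 952 = 380.80, rounded up to 381; 379 present. Not satisfied.
Vote: requires three-fourths of the votes cast (379 − 16 abstaining = 363); 3/4 of 363 = 272.25, rounded up to 273, so 273 needed; 274 in favor. Satisfied.

Invalid — quorum requirement not satisfied.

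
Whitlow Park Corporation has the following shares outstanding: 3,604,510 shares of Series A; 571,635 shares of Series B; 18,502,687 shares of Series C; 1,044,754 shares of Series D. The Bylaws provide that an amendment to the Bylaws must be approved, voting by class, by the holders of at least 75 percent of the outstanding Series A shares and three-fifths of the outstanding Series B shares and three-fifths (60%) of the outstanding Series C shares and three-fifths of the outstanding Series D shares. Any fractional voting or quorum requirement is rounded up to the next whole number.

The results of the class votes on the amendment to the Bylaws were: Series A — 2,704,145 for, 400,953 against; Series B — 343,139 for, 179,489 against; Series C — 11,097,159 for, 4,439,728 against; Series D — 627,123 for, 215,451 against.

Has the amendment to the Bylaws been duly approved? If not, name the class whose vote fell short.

Not approved — the Series C shares did not give the required vote.

Series A: 3/4 of 3604510 = 2703382.50, rounded up to 2703383; 2,703,383 required, 2,704,145 in favor — approved.
Series B: 3/5 of 571635 = 342981; 342,981 required, 343,139 in favor — approved.
Series C: 3/5 of 18502687 = 11101612.20, rounded up to 11101613; 11,101,613 required, 11,097,159 in favor — not approved.
Series D: 3/5 of 1044754 = 626852.40, rounded up to 626853; 626,853 required, 627,123 in favor — approved.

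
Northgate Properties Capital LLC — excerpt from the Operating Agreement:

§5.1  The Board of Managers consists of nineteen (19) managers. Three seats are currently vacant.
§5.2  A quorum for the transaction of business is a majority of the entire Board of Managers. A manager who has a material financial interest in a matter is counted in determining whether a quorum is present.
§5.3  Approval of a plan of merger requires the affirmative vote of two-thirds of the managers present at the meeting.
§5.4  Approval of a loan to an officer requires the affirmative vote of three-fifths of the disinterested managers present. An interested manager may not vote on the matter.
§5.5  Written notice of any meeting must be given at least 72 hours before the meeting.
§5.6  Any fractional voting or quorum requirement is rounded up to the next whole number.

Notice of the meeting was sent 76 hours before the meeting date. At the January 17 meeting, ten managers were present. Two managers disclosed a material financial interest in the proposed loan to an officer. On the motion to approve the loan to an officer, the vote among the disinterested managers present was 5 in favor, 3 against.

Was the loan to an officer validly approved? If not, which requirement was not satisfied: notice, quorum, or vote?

Valid — all requirements satisfied.

Notice: 76 hours given; 72 required (76 ≥ 72). Satisfied.
Quorum: 10 present (interested managers count toward quorum); quorum is 10. Satisfied.
Vote: the loan to an officer requires three-fifths of the disinterested managers present (10 − 2 = 8). 3/5 of 8 = 4.80, rounded up to 5, so 5 affirmative votes are needed; 5 voted in favor. Satisfied.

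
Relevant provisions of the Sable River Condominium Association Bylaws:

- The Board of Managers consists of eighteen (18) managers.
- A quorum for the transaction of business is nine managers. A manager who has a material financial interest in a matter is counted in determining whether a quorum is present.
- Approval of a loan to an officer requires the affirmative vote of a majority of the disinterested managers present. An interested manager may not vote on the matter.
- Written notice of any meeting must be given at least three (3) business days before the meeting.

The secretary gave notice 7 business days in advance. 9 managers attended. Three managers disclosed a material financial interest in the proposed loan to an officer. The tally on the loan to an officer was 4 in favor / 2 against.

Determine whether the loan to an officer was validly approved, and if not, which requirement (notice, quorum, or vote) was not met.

Notice: 7 business days given; 3 required (7 ≥ 3). Satisfied.
Quorum: 9 present (interested managers count toward quorum); quorum is 9. Satisfied.
Vote: the loan to an officer requires a majority of the disinterested managers present (9 − 3 = 6). A majority of 6 is 4, so 4 affirmative votes are needed; 4 voted in favor. Satisfied.

Valid — all requirements satisfied.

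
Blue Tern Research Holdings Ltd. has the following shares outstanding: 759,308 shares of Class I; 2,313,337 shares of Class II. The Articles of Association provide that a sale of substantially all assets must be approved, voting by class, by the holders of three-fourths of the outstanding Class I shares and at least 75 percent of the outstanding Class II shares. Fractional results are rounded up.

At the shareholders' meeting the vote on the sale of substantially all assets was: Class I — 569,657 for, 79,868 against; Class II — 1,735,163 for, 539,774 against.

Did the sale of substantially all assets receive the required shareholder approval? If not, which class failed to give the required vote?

Approved — every class gave the required vote.

Class I: 3/4 of 759308 = 569481; 569,481 required, 569,657 in favor — approved.
Class II: 3/4 of 2313337 = 1735002.75, rounded up to 1735003; 1,735,003 required, 1,735,163 in favor — approved.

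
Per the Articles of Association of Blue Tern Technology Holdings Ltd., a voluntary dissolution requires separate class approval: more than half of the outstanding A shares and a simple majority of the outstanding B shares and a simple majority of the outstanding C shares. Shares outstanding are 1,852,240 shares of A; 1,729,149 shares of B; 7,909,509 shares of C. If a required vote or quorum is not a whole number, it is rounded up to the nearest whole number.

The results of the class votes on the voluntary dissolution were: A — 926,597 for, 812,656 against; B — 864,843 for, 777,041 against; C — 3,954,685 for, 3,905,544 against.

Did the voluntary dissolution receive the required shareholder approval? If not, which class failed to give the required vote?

Not approved — the C shares did not give the required vote.

A: a majority of 1852240 is 926121; 926,121 required, 926,597 in favor — approved.
B: a majority of 1729149 is 864575; 864,575 required, 864,843 in favor — approved.
C: a majority of 7909509 is 3954755; 3,954,755 required, 3,954,685 in favor — not approved.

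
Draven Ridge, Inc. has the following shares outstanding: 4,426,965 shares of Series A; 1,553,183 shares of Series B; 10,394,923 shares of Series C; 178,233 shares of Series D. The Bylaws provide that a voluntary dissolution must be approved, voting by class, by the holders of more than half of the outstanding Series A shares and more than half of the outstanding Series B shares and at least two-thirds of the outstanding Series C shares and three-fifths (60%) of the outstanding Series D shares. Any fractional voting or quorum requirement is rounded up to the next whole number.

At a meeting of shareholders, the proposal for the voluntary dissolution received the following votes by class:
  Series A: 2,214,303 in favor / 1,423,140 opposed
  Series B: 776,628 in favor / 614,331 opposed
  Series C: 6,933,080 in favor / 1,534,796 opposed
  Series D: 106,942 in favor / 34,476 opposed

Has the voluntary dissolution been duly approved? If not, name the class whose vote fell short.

Series A: a majority of 4426965 is 2213483; 2,213,483 required, 2,214,303 in favor — approved.
Series B: a majority of 1553183 is 776592; 776,592 required, 776,628 in favor — approved.
Series C: 2/3 of 10394923 = 6929948.67, rounded up to 6929949; 6,929,949 required, 6,933,080 in favor — approved.
Series D: 3/5 of 178233 = 106939.80, rounded up to 106940; 106,940 required, 106,942 in favor — approved.

Approved — every class gave the required vote.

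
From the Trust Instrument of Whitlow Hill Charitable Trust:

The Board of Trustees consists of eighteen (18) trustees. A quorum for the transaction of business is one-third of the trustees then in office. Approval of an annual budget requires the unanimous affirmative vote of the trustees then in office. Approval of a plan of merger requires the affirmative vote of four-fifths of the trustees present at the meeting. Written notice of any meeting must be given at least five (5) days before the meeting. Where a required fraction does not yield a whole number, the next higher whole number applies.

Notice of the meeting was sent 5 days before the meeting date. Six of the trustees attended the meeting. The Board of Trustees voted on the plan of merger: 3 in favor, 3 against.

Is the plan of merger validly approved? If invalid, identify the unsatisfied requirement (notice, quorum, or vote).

Invalid — vote requirement not satisfied.

Notice: 5 days given; 5 required (5 ≥ 5). Satisfied.
Quorum: 6 present; quorum is 6. Satisfied.
Vote: the plan of merger requires four-fifths of the trustees present (6). 4/5 of 6 = 4.80, rounded up to 5, so 5 affirmative votes are needed; 3 voted in favor. Not satisfied.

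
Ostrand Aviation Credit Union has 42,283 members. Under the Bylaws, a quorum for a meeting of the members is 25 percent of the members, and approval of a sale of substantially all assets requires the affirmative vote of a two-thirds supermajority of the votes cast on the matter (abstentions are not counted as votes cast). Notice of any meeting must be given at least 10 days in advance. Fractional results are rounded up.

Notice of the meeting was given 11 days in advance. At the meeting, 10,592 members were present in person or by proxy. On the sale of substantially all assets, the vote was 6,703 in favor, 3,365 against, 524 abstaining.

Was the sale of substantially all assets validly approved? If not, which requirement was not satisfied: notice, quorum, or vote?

Notice: 11 days given; 10 required. Satisfied.
Quorum: 25% of 42,283 = 10,570.75, rounded up to 10,571; 10,592 present. Satisfied.
Vote: requires two-thirds of the votes cast (10,592 − 524 abstaining = 10,068); 2/3 of 10068 = 6712, so 6,712 needed; 6,703 in favor. Not satisfied.

Invalid — vote requirement not satisfied.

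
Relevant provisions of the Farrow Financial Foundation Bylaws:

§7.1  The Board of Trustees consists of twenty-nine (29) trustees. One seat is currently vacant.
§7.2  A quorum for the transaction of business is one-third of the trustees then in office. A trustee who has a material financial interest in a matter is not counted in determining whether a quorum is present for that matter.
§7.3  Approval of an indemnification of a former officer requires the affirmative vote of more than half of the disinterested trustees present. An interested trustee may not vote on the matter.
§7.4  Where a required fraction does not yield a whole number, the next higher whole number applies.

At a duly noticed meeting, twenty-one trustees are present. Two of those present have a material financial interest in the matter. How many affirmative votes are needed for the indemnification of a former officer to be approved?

10

The indemnification of a former officer requires a majority of the disinterested trustees present (21 − 2 = 19).
A majority of 19 is 10.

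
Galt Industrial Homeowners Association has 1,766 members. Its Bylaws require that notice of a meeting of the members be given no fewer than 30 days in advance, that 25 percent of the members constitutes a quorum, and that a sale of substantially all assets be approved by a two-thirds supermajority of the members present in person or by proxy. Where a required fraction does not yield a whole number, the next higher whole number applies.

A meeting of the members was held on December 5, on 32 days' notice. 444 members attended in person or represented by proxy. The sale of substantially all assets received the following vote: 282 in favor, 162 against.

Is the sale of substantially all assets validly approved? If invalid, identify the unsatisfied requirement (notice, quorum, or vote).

Invalid — vote requirement not satisfied.

Notice: 32 days given; 30 required. Satisfied.
Quorum: 25% of 1,766 = 441.50, rounded up to 442; 444 present. Satisfied.
Vote: requires two-thirds of those present (444); 2/3 of 444 = 296, so 296 needed; 282 in favor. Not satisfied.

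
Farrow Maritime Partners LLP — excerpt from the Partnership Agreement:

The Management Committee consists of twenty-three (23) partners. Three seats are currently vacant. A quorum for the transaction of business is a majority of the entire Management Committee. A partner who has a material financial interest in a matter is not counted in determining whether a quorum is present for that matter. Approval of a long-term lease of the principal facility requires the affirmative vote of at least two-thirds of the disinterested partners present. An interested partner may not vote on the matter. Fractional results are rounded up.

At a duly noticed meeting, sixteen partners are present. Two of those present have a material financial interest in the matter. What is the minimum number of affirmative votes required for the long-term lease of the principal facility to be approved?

The long-term lease of the principal facility requires two-thirds of the disinterested partners present (16 − 2 = 14).
2/3 of 14 = 9.33, rounded up to 10.

10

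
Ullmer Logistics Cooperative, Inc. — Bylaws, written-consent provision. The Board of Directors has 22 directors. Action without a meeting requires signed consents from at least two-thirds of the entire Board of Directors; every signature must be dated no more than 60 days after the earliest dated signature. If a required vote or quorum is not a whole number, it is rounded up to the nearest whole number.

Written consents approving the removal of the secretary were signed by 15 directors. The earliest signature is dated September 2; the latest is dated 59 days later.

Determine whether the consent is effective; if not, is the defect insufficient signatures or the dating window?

Signatures required: at least two-thirds of 22 — 2/3 of 22 = 14.67, rounded up to 15, so 15 needed; 15 signed. Sufficient.
Dating window: the latest signature is 59 days after the earliest; the limit is 60 days. Within the window.

Effective — both the signature and dating-window requirements are satisfied.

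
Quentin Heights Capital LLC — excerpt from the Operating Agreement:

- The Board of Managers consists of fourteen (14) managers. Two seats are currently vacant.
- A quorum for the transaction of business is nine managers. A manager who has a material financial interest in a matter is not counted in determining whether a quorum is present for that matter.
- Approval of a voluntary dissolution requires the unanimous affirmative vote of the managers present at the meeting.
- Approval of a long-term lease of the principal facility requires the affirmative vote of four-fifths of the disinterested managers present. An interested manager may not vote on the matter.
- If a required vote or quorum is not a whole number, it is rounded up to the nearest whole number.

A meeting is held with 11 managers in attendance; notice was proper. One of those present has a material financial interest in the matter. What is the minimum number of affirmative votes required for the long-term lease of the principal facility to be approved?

The long-term lease of the principal facility requires four-fifths of the disinterested managers present (11 − 1 = 10).
4/5 of 10 = 8.

8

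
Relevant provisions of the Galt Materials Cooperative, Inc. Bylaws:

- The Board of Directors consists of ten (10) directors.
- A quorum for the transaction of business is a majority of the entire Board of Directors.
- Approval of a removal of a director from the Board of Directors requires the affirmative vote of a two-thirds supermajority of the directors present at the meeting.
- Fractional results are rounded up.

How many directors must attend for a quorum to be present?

6

A majority of 10 is 6.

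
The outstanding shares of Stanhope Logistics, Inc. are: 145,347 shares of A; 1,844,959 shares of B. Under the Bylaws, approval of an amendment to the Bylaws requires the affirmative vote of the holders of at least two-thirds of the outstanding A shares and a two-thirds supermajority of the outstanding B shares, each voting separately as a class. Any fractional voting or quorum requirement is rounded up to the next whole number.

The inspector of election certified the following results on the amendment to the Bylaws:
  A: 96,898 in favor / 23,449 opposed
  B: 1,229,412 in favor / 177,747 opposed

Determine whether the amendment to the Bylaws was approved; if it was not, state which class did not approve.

A: 2/3 of 145347 = 96898; 96,898 required, 96,898 in favor — approved.
B: 2/3 of 1844959 = 1229972.67, rounded up to 1229973; 1,229,973 required, 1,229,412 in favor — not approved.

Not approved — the B shares did not give the required vote.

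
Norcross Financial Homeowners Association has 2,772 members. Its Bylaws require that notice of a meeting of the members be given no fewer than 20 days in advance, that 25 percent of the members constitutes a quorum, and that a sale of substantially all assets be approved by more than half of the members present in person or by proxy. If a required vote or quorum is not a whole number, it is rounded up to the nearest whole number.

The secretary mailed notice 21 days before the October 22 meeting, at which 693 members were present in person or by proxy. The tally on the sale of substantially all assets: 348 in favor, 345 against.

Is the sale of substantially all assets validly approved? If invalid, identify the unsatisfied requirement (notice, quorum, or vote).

Valid — all requirements satisfied.

Notice: 21 days given; 20 required. Satisfied.
Quorum: 25% of 2,772 = 693; 693 present. Satisfied.
Vote: requires a majority of those present (693); a majority of 693 is 347, so 347 needed; 348 in favor. Satisfied.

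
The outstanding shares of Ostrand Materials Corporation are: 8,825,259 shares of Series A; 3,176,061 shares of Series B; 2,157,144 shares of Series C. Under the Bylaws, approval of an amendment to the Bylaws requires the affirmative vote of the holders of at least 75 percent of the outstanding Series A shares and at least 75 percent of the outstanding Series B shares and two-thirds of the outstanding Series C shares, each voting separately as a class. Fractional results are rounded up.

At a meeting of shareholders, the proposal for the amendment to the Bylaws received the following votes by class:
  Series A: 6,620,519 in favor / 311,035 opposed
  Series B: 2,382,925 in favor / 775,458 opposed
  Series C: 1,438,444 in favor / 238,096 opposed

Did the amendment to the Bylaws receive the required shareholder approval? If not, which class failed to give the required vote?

Series A: 3/4 of 8825259 = 6618944.25, rounded up to 6618945; 6,618,945 required, 6,620,519 in favor — approved.
Series B: 3/4 of 3176061 = 2382045.75, rounded up to 2382046; 2,382,046 required, 2,382,925 in favor — approved.
Series C: 2/3 of 2157144 = 1438096; 1,438,096 required, 1,438,444 in favor — approved.

Approved — every class gave the required vote.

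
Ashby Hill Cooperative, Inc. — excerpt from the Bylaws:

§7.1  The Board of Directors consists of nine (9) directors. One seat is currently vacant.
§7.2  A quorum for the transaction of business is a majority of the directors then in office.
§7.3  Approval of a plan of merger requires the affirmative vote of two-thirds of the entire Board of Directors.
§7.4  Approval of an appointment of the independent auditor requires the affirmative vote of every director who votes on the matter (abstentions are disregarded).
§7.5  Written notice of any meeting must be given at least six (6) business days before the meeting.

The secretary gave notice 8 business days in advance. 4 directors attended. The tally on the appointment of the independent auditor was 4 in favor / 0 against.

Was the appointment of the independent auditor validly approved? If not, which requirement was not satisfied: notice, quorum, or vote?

Notice: 8 business days given; 6 required (8 ≥ 6). Satisfied.
Quorum: 4 present; quorum is 5. Not satisfied.
Vote: the appointment of the independent auditor requires the unanimous vote of the votes cast (4). Unanimous means all 4, so 4 affirmative votes are needed; 4 voted in favor. Satisfied. (Moot — without a quorum no business can be validly transacted.)

Invalid — quorum requirement not satisfied.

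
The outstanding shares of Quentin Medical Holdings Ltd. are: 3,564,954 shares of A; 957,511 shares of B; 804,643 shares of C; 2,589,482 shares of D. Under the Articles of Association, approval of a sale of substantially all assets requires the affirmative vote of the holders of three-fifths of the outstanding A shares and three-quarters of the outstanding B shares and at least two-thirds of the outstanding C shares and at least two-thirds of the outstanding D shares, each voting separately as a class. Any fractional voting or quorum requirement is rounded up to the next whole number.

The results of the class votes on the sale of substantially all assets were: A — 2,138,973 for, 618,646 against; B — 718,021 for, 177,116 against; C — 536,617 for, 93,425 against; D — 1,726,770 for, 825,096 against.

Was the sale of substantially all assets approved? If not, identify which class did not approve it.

A: 3/5 of 3564954 = 2138972.40, rounded up to 2138973; 2,138,973 required, 2,138,973 in favor — approved.
B: 3/4 of 957511 = 718133.25, rounded up to 718134; 718,134 required, 718,021 in favor — not approved.
C: 2/3 of 804643 = 536428.67, rounded up to 536429; 536,429 required, 536,617 in favor — approved.
D: 2/3 of 2589482 = 1726321.33, rounded up to 1726322; 1,726,322 required, 1,726,770 in favor — approved.

Not approved — the B shares did not give the required vote.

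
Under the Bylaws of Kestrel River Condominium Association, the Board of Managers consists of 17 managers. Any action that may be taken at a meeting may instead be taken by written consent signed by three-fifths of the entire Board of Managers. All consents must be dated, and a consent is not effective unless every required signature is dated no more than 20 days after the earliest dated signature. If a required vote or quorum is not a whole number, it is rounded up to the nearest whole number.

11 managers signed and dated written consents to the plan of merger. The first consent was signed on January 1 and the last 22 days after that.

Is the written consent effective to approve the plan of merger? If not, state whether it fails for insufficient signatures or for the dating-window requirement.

Not effective — dating-window requirement not satisfied.

Signatures required: three-fifths of 17 — 3/5 of 17 = 10.20, rounded up to 11, so 11 needed; 11 signed. Sufficient.
Dating window: the latest signature is 22 days after the earliest; the limit is 20 days. Outside the window.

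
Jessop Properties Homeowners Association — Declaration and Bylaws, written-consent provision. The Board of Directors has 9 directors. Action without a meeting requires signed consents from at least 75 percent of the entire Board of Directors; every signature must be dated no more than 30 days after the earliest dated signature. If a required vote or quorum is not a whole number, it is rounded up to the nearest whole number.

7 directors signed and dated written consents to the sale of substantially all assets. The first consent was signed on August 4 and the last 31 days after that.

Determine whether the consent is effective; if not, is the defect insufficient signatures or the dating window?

Not effective — dating-window requirement not satisfied.

Signatures required: at least 75 percent of 9 — 3/4 of 9 = 6.75, rounded up to 7, so 7 needed; 7 signed. Sufficient.
Dating window: the latest signature is 31 days after the earliest; the limit is 30 days. Outside the window.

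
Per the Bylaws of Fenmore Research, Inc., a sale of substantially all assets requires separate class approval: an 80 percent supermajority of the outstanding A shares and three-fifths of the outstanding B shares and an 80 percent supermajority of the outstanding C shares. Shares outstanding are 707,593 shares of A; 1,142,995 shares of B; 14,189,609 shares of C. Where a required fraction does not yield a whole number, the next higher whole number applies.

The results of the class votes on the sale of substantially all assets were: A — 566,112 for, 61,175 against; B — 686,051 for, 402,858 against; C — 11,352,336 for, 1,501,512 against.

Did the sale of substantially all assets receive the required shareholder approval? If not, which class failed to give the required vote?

A: 4/5 of 707593 = 566074.40, rounded up to 566075; 566,075 required, 566,112 in favor — approved.
B: 3/5 of 1142995 = 685797; 685,797 required, 686,051 in favor — approved.
C: 4/5 of 14189609 = 11351687.20, rounded up to 11351688; 11,351,688 required, 11,352,336 in favor — approved.

Approved — every class gave the required vote.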